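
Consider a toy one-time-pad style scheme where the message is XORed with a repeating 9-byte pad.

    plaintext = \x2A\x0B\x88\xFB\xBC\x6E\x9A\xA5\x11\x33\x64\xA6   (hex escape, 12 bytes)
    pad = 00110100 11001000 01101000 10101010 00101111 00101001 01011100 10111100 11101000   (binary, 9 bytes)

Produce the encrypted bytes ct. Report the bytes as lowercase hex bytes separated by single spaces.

The 9-byte key repeats, so the effective keystream is 34 c8 68 aa 2f 29 5c bc e8 34 c8 68.
byte 0:  42 ^  52 =  30
byte 1:  11 ^ 200 = 195
byte 2: 136 ^ 104 = 224
byte 3: 251 ^ 170 =  81
byte 4: 188 ^  47 = 147
byte 5: 110 ^  41 =  71
byte 6: 154 ^  92 = 198
byte 7: 165 ^ 188 =  25
byte 8:  17 ^ 232 = 249
byte 9:  51 ^  52 =   7
byte 10: 100 ^ 200 = 172
byte 11: 166 ^ 104 = 206

1e c3 e0 51 93 47 c6 19 f9 07 ac ce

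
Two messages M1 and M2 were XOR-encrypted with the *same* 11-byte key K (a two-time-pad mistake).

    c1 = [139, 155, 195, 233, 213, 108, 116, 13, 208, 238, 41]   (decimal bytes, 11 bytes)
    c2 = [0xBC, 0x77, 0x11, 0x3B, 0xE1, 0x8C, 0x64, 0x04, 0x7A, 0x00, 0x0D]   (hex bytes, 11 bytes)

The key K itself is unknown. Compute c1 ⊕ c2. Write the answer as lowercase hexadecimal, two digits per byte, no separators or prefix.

37ecd2d234e01009aaee24

c1 ⊕ c2 = (M1 ⊕ K) ⊕ (M2 ⊕ K) = M1 ⊕ M2 — the shared key cancels under XOR.
byte 0: 139 ⊕ 188 =  55
byte 1: 155 ⊕ 119 = 236
byte 2: 195 ⊕  17 = 210
byte 3: 233 ⊕  59 = 210
byte 4: 213 ⊕ 225 =  52
byte 5: 108 ⊕ 140 = 224
byte 6: 116 ⊕ 100 =  16
byte 7:  13 ⊕   4 =   9
byte 8: 208 ⊕ 122 = 170
byte 9: 238 ⊕   0 = 238
byte 10:  41 ⊕  13 =  36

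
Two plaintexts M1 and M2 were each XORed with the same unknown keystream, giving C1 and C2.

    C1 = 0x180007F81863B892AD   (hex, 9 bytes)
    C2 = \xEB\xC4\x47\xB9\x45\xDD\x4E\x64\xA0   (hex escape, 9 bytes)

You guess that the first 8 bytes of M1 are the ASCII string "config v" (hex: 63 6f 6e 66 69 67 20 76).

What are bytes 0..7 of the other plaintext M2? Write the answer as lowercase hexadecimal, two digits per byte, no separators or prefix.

First, C1 ⊕ C2 = (M1 ⊕ K) ⊕ (M2 ⊕ K) = M1 ⊕ M2, so the key drops out. Then M2 = (M1 ⊕ M2) ⊕ M1 over the first 8 bytes.
byte 0: (18 xor eb) xor 63 = f3 xor 63 = 90
byte 1: (00 xor c4) xor 6f = c4 xor 6f = ab
byte 2: (07 xor 47) xor 6e = 40 xor 6e = 2e
byte 3: (f8 xor b9) xor 66 = 41 xor 66 = 27
byte 4: (18 xor 45) xor 69 = 5d xor 69 = 34
byte 5: (63 xor dd) xor 67 = be xor 67 = d9
byte 6: (b8 xor 4e) xor 20 = f6 xor 20 = d6
byte 7: (92 xor 64) xor 76 = f6 xor 76 = 80

90ab2e2734d9d680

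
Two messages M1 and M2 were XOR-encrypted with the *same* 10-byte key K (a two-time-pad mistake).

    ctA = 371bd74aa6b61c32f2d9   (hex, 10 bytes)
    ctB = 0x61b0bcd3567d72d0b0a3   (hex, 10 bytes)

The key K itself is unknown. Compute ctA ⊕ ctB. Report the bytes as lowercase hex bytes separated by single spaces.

56 ab 6b 99 f0 cb 6e e2 42 7a

ctA ⊕ ctB = (M1 ⊕ K) ⊕ (M2 ⊕ K) = M1 ⊕ M2 — the shared key cancels under XOR.
byte 0: 37 XOR 61 = 56
byte 1: 1b XOR b0 = ab
byte 2: d7 XOR bc = 6b
byte 3: 4a XOR d3 = 99
byte 4: a6 XOR 56 = f0
byte 5: b6 XOR 7d = cb
byte 6: 1c XOR 72 = 6e
byte 7: 32 XOR d0 = e2
byte 8: f2 XOR b0 = 42
byte 9: d9 XOR a3 = 7a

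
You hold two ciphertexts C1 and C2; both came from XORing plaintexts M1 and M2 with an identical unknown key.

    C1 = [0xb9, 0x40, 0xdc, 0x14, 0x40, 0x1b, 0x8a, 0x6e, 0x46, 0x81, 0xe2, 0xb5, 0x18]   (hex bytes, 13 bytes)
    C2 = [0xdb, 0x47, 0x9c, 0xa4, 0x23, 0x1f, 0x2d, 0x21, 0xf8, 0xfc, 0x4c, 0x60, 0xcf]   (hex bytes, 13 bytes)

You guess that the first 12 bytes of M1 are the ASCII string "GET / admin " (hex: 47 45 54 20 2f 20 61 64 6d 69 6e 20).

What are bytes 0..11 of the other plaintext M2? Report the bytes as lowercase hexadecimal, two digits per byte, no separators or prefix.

First, C1 ⊕ C2 = (M1 ⊕ K) ⊕ (M2 ⊕ K) = M1 ⊕ M2, so the key drops out. Then M2 = (M1 ⊕ M2) ⊕ M1 over the first 12 bytes.
byte 0: (b9 ^ db) ^ 47 = 62 ^ 47 = 25
byte 1: (40 ^ 47) ^ 45 = 07 ^ 45 = 42
byte 2: (dc ^ 9c) ^ 54 = 40 ^ 54 = 14
byte 3: (14 ^ a4) ^ 20 = b0 ^ 20 = 90
byte 4: (40 ^ 23) ^ 2f = 63 ^ 2f = 4c
byte 5: (1b ^ 1f) ^ 20 = 04 ^ 20 = 24
byte 6: (8a ^ 2d) ^ 61 = a7 ^ 61 = c6
byte 7: (6e ^ 21) ^ 64 = 4f ^ 64 = 2b
byte 8: (46 ^ f8) ^ 6d = be ^ 6d = d3
byte 9: (81 ^ fc) ^ 69 = 7d ^ 69 = 14
byte 10: (e2 ^ 4c) ^ 6e = ae ^ 6e = c0
byte 11: (b5 ^ 60) ^ 20 = d5 ^ 20 = f5

254214904c24c62bd314c0f5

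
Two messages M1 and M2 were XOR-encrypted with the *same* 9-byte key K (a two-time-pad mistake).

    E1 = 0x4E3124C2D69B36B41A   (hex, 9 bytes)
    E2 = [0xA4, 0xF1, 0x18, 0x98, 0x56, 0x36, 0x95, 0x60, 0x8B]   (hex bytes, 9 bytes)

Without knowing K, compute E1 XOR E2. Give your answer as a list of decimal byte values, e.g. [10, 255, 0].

E1 ⊕ E2 = (M1 ⊕ K) ⊕ (M2 ⊕ K) = M1 ⊕ M2 — the shared key cancels under XOR.
byte 0:  78 ⊕ 164 = 234
byte 1:  49 ⊕ 241 = 192
byte 2:  36 ⊕  24 =  60
byte 3: 194 ⊕ 152 =  90
byte 4: 214 ⊕  86 = 128
byte 5: 155 ⊕  54 = 173
byte 6:  54 ⊕ 149 = 163
byte 7: 180 ⊕  96 = 212
byte 8:  26 ⊕ 139 = 145

[234, 192, 60, 90, 128, 173, 163, 212, 145]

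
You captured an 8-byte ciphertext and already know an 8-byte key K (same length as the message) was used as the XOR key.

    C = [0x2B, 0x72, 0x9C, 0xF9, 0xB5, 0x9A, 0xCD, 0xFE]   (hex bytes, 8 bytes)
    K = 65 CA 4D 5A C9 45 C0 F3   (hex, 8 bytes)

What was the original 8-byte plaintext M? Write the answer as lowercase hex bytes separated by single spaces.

2b xor 65 = 4e
72 xor ca = b8
9c xor 4d = d1
f9 xor 5a = a3
b5 xor c9 = 7c
9a xor 45 = df
cd xor c0 = 0d
fe xor f3 = 0d

4e b8 d1 a3 7c df 0d 0d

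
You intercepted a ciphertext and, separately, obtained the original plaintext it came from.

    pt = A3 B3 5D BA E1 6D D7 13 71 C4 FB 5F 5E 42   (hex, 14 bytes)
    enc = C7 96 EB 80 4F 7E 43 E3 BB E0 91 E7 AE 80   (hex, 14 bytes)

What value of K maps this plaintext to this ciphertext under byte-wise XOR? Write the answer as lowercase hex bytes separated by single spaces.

64 25 b6 3a ae 13 94 f0 ca 24 6a b8 f0 c2

Since enc = pt ⊕ K, XORing both sides with pt gives K = pt ⊕ enc.
a3 ⊕ c7 = 64
b3 ⊕ 96 = 25
5d ⊕ eb = b6
ba ⊕ 80 = 3a
e1 ⊕ 4f = ae
6d ⊕ 7e = 13
d7 ⊕ 43 = 94
13 ⊕ e3 = f0
71 ⊕ bb = ca
c4 ⊕ e0 = 24
fb ⊕ 91 = 6a
5f ⊕ e7 = b8
5e ⊕ ae = f0
42 ⊕ 80 = c2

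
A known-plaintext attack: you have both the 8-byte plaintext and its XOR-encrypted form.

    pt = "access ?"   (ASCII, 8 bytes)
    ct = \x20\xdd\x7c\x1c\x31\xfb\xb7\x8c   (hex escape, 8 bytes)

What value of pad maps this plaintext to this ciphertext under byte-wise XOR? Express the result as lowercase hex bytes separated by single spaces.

Since ct = pt ⊕ pad, XORing both sides with pt gives pad = pt ⊕ ct.
61 ^ 20 = 41
63 ^ dd = be
63 ^ 7c = 1f
65 ^ 1c = 79
73 ^ 31 = 42
73 ^ fb = 88
20 ^ b7 = 97
3f ^ 8c = b3

41 be 1f 79 42 88 97 b3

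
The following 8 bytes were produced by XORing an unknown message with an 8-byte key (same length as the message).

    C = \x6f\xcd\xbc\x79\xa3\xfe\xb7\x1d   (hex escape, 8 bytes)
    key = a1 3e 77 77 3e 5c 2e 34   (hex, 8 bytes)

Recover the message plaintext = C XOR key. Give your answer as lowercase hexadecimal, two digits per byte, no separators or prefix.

XOR is its own inverse, so applying the key byte-wise gives the result directly.
byte 0: 6f XOR a1 = ce
byte 1: cd XOR 3e = f3
byte 2: bc XOR 77 = cb
byte 3: 79 XOR 77 = 0e
byte 4: a3 XOR 3e = 9d
byte 5: fe XOR 5c = a2
byte 6: b7 XOR 2e = 99
byte 7: 1d XOR 34 = 29

cef3cb0e9da29929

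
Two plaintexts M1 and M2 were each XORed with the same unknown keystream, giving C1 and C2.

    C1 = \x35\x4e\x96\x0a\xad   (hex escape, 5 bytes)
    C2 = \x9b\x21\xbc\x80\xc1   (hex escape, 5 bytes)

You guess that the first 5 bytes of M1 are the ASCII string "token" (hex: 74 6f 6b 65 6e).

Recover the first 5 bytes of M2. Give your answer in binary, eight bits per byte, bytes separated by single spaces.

11011010 00000000 01000001 11101111 00000010

First, C1 ⊕ C2 = (M1 ⊕ K) ⊕ (M2 ⊕ K) = M1 ⊕ M2, so the key drops out. Then M2 = (M1 ⊕ M2) ⊕ M1 over the first 5 bytes.
byte 0: (35 ⊕ 9b) ⊕ 74 = ae ⊕ 74 = da
byte 1: (4e ⊕ 21) ⊕ 6f = 6f ⊕ 6f = 00
byte 2: (96 ⊕ bc) ⊕ 6b = 2a ⊕ 6b = 41
byte 3: (0a ⊕ 80) ⊕ 65 = 8a ⊕ 65 = ef
byte 4: (ad ⊕ c1) ⊕ 6e = 6c ⊕ 6e = 02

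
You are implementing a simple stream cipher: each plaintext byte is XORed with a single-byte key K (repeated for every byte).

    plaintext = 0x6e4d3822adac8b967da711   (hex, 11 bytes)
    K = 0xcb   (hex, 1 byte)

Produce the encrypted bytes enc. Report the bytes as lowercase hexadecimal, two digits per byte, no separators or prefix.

The 1-byte key repeats, so the effective keystream is cb cb cb cb cb cb cb cb cb cb cb.
byte 0: 6e xor cb = a5
byte 1: 4d xor cb = 86
byte 2: 38 xor cb = f3
byte 3: 22 xor cb = e9
byte 4: ad xor cb = 66
byte 5: ac xor cb = 67
byte 6: 8b xor cb = 40
byte 7: 96 xor cb = 5d
byte 8: 7d xor cb = b6
byte 9: a7 xor cb = 6c
byte 10: 11 xor cb = da

a586f3e96667405db66cda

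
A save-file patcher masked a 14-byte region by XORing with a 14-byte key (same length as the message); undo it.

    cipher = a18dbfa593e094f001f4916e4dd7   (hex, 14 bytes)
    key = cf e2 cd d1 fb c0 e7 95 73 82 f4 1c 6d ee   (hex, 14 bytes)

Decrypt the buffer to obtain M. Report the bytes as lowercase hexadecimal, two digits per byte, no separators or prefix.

6e6f727468207365727665722039

161 ^ 207 = 110
141 ^ 226 = 111
191 ^ 205 = 114
165 ^ 209 = 116
147 ^ 251 = 104
224 ^ 192 =  32
148 ^ 231 = 115
240 ^ 149 = 101
  1 ^ 115 = 114
244 ^ 130 = 118
145 ^ 244 = 101
110 ^  28 = 114
 77 ^ 109 =  32
215 ^ 238 =  57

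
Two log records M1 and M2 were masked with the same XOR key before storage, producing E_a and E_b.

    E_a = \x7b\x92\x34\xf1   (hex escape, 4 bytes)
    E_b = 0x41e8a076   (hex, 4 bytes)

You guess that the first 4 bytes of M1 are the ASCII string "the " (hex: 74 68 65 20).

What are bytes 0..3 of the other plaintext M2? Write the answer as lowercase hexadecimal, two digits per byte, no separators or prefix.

First, E_a ⊕ E_b = (M1 ⊕ K) ⊕ (M2 ⊕ K) = M1 ⊕ M2, so the key drops out. Then M2 = (M1 ⊕ M2) ⊕ M1 over the first 4 bytes.
byte 0: (7b ^ 41) ^ 74 = 3a ^ 74 = 4e
byte 1: (92 ^ e8) ^ 68 = 7a ^ 68 = 12
byte 2: (34 ^ a0) ^ 65 = 94 ^ 65 = f1
byte 3: (f1 ^ 76) ^ 20 = 87 ^ 20 = a7

4e12f1a7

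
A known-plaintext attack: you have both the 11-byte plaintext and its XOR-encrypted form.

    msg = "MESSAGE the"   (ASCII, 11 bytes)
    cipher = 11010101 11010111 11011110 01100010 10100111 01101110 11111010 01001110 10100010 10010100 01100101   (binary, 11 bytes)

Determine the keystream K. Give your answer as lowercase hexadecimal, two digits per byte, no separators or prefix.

Since cipher = msg ⊕ K, XORing both sides with msg gives K = msg ⊕ cipher.
01001101 ^ 11010101 = 10011000
01000101 ^ 11010111 = 10010010
01010011 ^ 11011110 = 10001101
01010011 ^ 01100010 = 00110001
01000001 ^ 10100111 = 11100110
01000111 ^ 01101110 = 00101001
01000101 ^ 11111010 = 10111111
00100000 ^ 01001110 = 01101110
01110100 ^ 10100010 = 11010110
01101000 ^ 10010100 = 11111100
01100101 ^ 01100101 = 00000000

98928d31e629bf6ed6fc00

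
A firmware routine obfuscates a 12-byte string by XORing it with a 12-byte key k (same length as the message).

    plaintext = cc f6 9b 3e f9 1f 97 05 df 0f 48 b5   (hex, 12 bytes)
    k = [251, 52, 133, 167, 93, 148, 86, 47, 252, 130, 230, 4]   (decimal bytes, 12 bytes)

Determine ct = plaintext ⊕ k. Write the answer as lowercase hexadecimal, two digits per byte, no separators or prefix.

37c21e99a48bc12a238daeb1

cc ^ fb = 37
f6 ^ 34 = c2
9b ^ 85 = 1e
3e ^ a7 = 99
f9 ^ 5d = a4
1f ^ 94 = 8b
97 ^ 56 = c1
05 ^ 2f = 2a
df ^ fc = 23
0f ^ 82 = 8d
48 ^ e6 = ae
b5 ^ 04 = b1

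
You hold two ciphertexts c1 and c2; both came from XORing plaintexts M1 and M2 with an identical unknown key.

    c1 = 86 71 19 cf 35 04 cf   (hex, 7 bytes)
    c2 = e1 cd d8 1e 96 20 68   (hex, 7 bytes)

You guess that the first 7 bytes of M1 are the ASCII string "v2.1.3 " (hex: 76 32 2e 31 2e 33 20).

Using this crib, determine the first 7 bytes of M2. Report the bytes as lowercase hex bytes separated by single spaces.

11 8e ef e0 8d 17 87

First, c1 ⊕ c2 = (M1 ⊕ K) ⊕ (M2 ⊕ K) = M1 ⊕ M2, so the key drops out. Then M2 = (M1 ⊕ M2) ⊕ M1 over the first 7 bytes.
byte 0: (86 XOR e1) XOR 76 = 67 XOR 76 = 11
byte 1: (71 XOR cd) XOR 32 = bc XOR 32 = 8e
byte 2: (19 XOR d8) XOR 2e = c1 XOR 2e = ef
byte 3: (cf XOR 1e) XOR 31 = d1 XOR 31 = e0
byte 4: (35 XOR 96) XOR 2e = a3 XOR 2e = 8d
byte 5: (04 XOR 20) XOR 33 = 24 XOR 33 = 17
byte 6: (cf XOR 68) XOR 20 = a7 XOR 20 = 87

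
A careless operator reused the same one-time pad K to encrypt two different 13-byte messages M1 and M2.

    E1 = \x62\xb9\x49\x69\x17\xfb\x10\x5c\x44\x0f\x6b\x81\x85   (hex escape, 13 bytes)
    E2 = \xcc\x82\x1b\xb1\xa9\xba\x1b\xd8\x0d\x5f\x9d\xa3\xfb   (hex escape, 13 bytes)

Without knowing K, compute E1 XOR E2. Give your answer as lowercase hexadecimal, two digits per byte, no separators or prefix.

ae3b52d8be410b844950f6227e

E1 ⊕ E2 = (M1 ⊕ K) ⊕ (M2 ⊕ K) = M1 ⊕ M2 — the shared key cancels under XOR.
62 xor cc = ae
b9 xor 82 = 3b
49 xor 1b = 52
69 xor b1 = d8
17 xor a9 = be
fb xor ba = 41
10 xor 1b = 0b
5c xor d8 = 84
44 xor 0d = 49
0f xor 5f = 50
6b xor 9d = f6
81 xor a3 = 22
85 xor fb = 7e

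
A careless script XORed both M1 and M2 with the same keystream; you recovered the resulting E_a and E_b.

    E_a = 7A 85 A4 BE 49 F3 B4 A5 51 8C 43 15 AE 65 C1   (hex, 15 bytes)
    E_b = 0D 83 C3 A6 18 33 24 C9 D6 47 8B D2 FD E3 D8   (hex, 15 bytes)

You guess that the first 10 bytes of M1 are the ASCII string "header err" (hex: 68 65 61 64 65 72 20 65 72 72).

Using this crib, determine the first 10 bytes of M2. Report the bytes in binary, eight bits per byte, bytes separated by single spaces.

First, E_a ⊕ E_b = (M1 ⊕ K) ⊕ (M2 ⊕ K) = M1 ⊕ M2, so the key drops out. Then M2 = (M1 ⊕ M2) ⊕ M1 over the first 10 bytes.
byte 0: (7a XOR 0d) XOR 68 = 77 XOR 68 = 1f
byte 1: (85 XOR 83) XOR 65 = 06 XOR 65 = 63
byte 2: (a4 XOR c3) XOR 61 = 67 XOR 61 = 06
byte 3: (be XOR a6) XOR 64 = 18 XOR 64 = 7c
byte 4: (49 XOR 18) XOR 65 = 51 XOR 65 = 34
byte 5: (f3 XOR 33) XOR 72 = c0 XOR 72 = b2
byte 6: (b4 XOR 24) XOR 20 = 90 XOR 20 = b0
byte 7: (a5 XOR c9) XOR 65 = 6c XOR 65 = 09
byte 8: (51 XOR d6) XOR 72 = 87 XOR 72 = f5
byte 9: (8c XOR 47) XOR 72 = cb XOR 72 = b9

00011111 01100011 00000110 01111100 00110100 10110010 10110000 00001001 11110101 10111001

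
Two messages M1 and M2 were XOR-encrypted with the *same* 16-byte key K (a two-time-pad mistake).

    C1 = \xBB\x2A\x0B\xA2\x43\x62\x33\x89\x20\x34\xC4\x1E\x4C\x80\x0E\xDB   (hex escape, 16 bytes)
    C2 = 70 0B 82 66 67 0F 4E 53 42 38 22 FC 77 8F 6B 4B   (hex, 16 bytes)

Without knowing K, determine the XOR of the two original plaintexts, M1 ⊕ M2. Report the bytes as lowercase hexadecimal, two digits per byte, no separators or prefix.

C1 ⊕ C2 = (M1 ⊕ K) ⊕ (M2 ⊕ K) = M1 ⊕ M2 — the shared key cancels under XOR.
bb XOR 70 = cb
2a XOR 0b = 21
0b XOR 82 = 89
a2 XOR 66 = c4
43 XOR 67 = 24
62 XOR 0f = 6d
33 XOR 4e = 7d
89 XOR 53 = da
20 XOR 42 = 62
34 XOR 38 = 0c
c4 XOR 22 = e6
1e XOR fc = e2
4c XOR 77 = 3b
80 XOR 8f = 0f
0e XOR 6b = 65
db XOR 4b = 90

cb2189c4246d7dda620ce6e23b0f6590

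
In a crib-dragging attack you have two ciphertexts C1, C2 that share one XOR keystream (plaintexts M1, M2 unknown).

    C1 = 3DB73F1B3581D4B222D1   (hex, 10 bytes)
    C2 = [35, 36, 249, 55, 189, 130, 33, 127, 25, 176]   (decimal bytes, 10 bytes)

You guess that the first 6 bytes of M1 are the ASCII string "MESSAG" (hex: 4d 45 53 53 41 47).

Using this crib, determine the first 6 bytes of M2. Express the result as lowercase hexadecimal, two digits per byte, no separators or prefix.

53d6957fc944

First, C1 ⊕ C2 = (M1 ⊕ K) ⊕ (M2 ⊕ K) = M1 ⊕ M2, so the key drops out. Then M2 = (M1 ⊕ M2) ⊕ M1 over the first 6 bytes.
byte 0: (3d XOR 23) XOR 4d = 1e XOR 4d = 53
byte 1: (b7 XOR 24) XOR 45 = 93 XOR 45 = d6
byte 2: (3f XOR f9) XOR 53 = c6 XOR 53 = 95
byte 3: (1b XOR 37) XOR 53 = 2c XOR 53 = 7f
byte 4: (35 XOR bd) XOR 41 = 88 XOR 41 = c9
byte 5: (81 XOR 82) XOR 47 = 03 XOR 47 = 44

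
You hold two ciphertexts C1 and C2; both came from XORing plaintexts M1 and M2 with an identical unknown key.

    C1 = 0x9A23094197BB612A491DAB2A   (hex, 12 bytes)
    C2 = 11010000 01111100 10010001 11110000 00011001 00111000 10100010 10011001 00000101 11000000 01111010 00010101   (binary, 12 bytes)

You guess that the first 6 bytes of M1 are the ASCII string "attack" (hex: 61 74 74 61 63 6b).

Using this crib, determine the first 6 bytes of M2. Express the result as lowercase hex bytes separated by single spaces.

2b 2b ec d0 ed e8

First, C1 ⊕ C2 = (M1 ⊕ K) ⊕ (M2 ⊕ K) = M1 ⊕ M2, so the key drops out. Then M2 = (M1 ⊕ M2) ⊕ M1 over the first 6 bytes.
byte 0: (9a xor d0) xor 61 = 4a xor 61 = 2b
byte 1: (23 xor 7c) xor 74 = 5f xor 74 = 2b
byte 2: (09 xor 91) xor 74 = 98 xor 74 = ec
byte 3: (41 xor f0) xor 61 = b1 xor 61 = d0
byte 4: (97 xor 19) xor 63 = 8e xor 63 = ed
byte 5: (bb xor 38) xor 6b = 83 xor 6b = e8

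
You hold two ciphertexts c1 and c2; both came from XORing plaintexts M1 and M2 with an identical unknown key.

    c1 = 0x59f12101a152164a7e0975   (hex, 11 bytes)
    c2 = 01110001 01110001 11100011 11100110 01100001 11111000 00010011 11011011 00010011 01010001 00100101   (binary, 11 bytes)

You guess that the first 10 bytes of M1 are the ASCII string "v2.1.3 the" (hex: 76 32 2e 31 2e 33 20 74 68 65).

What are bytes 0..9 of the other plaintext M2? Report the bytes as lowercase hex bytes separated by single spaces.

5e b2 ec d6 ee 99 25 e5 05 3d

First, c1 ⊕ c2 = (M1 ⊕ K) ⊕ (M2 ⊕ K) = M1 ⊕ M2, so the key drops out. Then M2 = (M1 ⊕ M2) ⊕ M1 over the first 10 bytes.
byte 0: (59 xor 71) xor 76 = 28 xor 76 = 5e
byte 1: (f1 xor 71) xor 32 = 80 xor 32 = b2
byte 2: (21 xor e3) xor 2e = c2 xor 2e = ec
byte 3: (01 xor e6) xor 31 = e7 xor 31 = d6
byte 4: (a1 xor 61) xor 2e = c0 xor 2e = ee
byte 5: (52 xor f8) xor 33 = aa xor 33 = 99
byte 6: (16 xor 13) xor 20 = 05 xor 20 = 25
byte 7: (4a xor db) xor 74 = 91 xor 74 = e5
byte 8: (7e xor 13) xor 68 = 6d xor 68 = 05
byte 9: (09 xor 51) xor 65 = 58 xor 65 = 3d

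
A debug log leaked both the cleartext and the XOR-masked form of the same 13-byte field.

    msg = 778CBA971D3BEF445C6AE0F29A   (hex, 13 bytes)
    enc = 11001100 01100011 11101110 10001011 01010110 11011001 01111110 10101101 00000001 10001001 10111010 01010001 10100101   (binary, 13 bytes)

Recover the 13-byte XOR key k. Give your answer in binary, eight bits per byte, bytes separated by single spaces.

Since enc = msg ⊕ k, XORing both sides with msg gives k = msg ⊕ enc.
byte 0: 119 ^ 204 = 187
byte 1: 140 ^  99 = 239
byte 2: 186 ^ 238 =  84
byte 3: 151 ^ 139 =  28
byte 4:  29 ^  86 =  75
byte 5:  59 ^ 217 = 226
byte 6: 239 ^ 126 = 145
byte 7:  68 ^ 173 = 233
byte 8:  92 ^   1 =  93
byte 9: 106 ^ 137 = 227
byte 10: 224 ^ 186 =  90
byte 11: 242 ^  81 = 163
byte 12: 154 ^ 165 =  63

10111011 11101111 01010100 00011100 01001011 11100010 10010001 11101001 01011101 11100011 01011010 10100011 00111111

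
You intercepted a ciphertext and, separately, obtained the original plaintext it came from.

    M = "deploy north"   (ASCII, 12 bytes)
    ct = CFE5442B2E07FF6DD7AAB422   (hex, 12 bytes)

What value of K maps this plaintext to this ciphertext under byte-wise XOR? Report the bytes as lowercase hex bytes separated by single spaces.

Since ct = M ⊕ K, XORing both sides with M gives K = M ⊕ ct.
64 ^ cf = ab
65 ^ e5 = 80
70 ^ 44 = 34
6c ^ 2b = 47
6f ^ 2e = 41
79 ^ 07 = 7e
20 ^ ff = df
6e ^ 6d = 03
6f ^ d7 = b8
72 ^ aa = d8
74 ^ b4 = c0
68 ^ 22 = 4a

ab 80 34 47 41 7e df 03 b8 d8 c0 4a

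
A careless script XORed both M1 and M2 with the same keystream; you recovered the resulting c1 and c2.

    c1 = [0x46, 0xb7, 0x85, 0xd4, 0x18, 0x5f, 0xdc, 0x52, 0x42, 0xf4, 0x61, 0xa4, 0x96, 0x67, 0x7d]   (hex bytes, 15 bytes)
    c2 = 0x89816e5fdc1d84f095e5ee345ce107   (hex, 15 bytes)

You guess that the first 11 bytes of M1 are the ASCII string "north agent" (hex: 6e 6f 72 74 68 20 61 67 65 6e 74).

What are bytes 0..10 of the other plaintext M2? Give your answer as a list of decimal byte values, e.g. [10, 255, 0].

[161, 89, 153, 255, 172, 98, 57, 197, 178, 127, 251]

First, c1 ⊕ c2 = (M1 ⊕ K) ⊕ (M2 ⊕ K) = M1 ⊕ M2, so the key drops out. Then M2 = (M1 ⊕ M2) ⊕ M1 over the first 11 bytes.
byte 0: (46 ^ 89) ^ 6e = cf ^ 6e = a1
byte 1: (b7 ^ 81) ^ 6f = 36 ^ 6f = 59
byte 2: (85 ^ 6e) ^ 72 = eb ^ 72 = 99
byte 3: (d4 ^ 5f) ^ 74 = 8b ^ 74 = ff
byte 4: (18 ^ dc) ^ 68 = c4 ^ 68 = ac
byte 5: (5f ^ 1d) ^ 20 = 42 ^ 20 = 62
byte 6: (dc ^ 84) ^ 61 = 58 ^ 61 = 39
byte 7: (52 ^ f0) ^ 67 = a2 ^ 67 = c5
byte 8: (42 ^ 95) ^ 65 = d7 ^ 65 = b2
byte 9: (f4 ^ e5) ^ 6e = 11 ^ 6e = 7f
byte 10: (61 ^ ee) ^ 74 = 8f ^ 74 = fb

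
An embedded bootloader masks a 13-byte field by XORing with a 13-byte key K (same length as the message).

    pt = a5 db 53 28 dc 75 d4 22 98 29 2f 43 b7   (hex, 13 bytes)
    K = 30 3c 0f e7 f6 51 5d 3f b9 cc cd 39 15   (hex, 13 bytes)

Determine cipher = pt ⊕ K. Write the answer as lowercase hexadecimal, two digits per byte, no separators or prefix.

byte 0: a5 xor 30 = 95
byte 1: db xor 3c = e7
byte 2: 53 xor 0f = 5c
byte 3: 28 xor e7 = cf
byte 4: dc xor f6 = 2a
byte 5: 75 xor 51 = 24
byte 6: d4 xor 5d = 89
byte 7: 22 xor 3f = 1d
byte 8: 98 xor b9 = 21
byte 9: 29 xor cc = e5
byte 10: 2f xor cd = e2
byte 11: 43 xor 39 = 7a
byte 12: b7 xor 15 = a2

95e75ccf2a24891d21e5e27aa2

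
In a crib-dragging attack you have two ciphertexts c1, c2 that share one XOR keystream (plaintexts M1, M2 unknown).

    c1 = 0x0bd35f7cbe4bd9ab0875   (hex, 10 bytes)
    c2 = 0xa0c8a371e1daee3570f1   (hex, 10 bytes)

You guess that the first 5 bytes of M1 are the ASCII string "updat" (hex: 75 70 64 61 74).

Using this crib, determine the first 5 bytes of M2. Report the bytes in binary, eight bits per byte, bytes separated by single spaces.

First, c1 ⊕ c2 = (M1 ⊕ K) ⊕ (M2 ⊕ K) = M1 ⊕ M2, so the key drops out. Then M2 = (M1 ⊕ M2) ⊕ M1 over the first 5 bytes.
byte 0: (0b xor a0) xor 75 = ab xor 75 = de
byte 1: (d3 xor c8) xor 70 = 1b xor 70 = 6b
byte 2: (5f xor a3) xor 64 = fc xor 64 = 98
byte 3: (7c xor 71) xor 61 = 0d xor 61 = 6c
byte 4: (be xor e1) xor 74 = 5f xor 74 = 2b

11011110 01101011 10011000 01101100 00101011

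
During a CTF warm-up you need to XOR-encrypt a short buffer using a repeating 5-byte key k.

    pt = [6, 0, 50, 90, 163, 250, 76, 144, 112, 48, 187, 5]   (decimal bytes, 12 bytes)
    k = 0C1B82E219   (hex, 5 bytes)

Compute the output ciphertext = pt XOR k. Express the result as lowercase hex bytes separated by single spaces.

0a 1b b0 b8 ba f6 57 12 92 29 b7 1e

The 5-byte key repeats, so the effective keystream is 0c 1b 82 e2 19 0c 1b 82 e2 19 0c 1b.
byte 0: 06 XOR 0c = 0a
byte 1: 00 XOR 1b = 1b
byte 2: 32 XOR 82 = b0
byte 3: 5a XOR e2 = b8
byte 4: a3 XOR 19 = ba
byte 5: fa XOR 0c = f6
byte 6: 4c XOR 1b = 57
byte 7: 90 XOR 82 = 12
byte 8: 70 XOR e2 = 92
byte 9: 30 XOR 19 = 29
byte 10: bb XOR 0c = b7
byte 11: 05 XOR 1b = 1e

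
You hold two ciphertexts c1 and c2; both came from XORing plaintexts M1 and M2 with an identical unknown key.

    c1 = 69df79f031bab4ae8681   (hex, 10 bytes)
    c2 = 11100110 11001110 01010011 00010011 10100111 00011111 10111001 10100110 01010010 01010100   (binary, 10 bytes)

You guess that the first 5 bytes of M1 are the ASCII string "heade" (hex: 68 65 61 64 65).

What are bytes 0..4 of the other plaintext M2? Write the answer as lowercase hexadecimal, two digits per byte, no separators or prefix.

First, c1 ⊕ c2 = (M1 ⊕ K) ⊕ (M2 ⊕ K) = M1 ⊕ M2, so the key drops out. Then M2 = (M1 ⊕ M2) ⊕ M1 over the first 5 bytes.
byte 0: (69 ^ e6) ^ 68 = 8f ^ 68 = e7
byte 1: (df ^ ce) ^ 65 = 11 ^ 65 = 74
byte 2: (79 ^ 53) ^ 61 = 2a ^ 61 = 4b
byte 3: (f0 ^ 13) ^ 64 = e3 ^ 64 = 87
byte 4: (31 ^ a7) ^ 65 = 96 ^ 65 = f3

e7744b87f3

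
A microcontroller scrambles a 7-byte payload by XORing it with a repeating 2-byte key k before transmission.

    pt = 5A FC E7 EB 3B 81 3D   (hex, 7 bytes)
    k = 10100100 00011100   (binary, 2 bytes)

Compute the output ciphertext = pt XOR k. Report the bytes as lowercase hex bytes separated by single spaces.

fe e0 43 f7 9f 9d 99

The 2-byte key repeats, so the effective keystream is a4 1c a4 1c a4 1c a4.
byte 0: 01011010 ⊕ 10100100 = 11111110
byte 1: 11111100 ⊕ 00011100 = 11100000
byte 2: 11100111 ⊕ 10100100 = 01000011
byte 3: 11101011 ⊕ 00011100 = 11110111
byte 4: 00111011 ⊕ 10100100 = 10011111
byte 5: 10000001 ⊕ 00011100 = 10011101
byte 6: 00111101 ⊕ 10100100 = 10011001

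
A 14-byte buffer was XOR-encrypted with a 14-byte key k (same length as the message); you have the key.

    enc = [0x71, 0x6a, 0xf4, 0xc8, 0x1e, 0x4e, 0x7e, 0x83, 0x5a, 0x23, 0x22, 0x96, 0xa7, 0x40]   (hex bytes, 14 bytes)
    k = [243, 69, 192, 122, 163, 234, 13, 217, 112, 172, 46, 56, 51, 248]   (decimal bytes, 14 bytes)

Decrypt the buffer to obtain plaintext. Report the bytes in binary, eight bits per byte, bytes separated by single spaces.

XOR is its own inverse, so applying the key byte-wise gives the result directly.
byte 0: 01110001 XOR 11110011 = 10000010
byte 1: 01101010 XOR 01000101 = 00101111
byte 2: 11110100 XOR 11000000 = 00110100
byte 3: 11001000 XOR 01111010 = 10110010
byte 4: 00011110 XOR 10100011 = 10111101
byte 5: 01001110 XOR 11101010 = 10100100
byte 6: 01111110 XOR 00001101 = 01110011
byte 7: 10000011 XOR 11011001 = 01011010
byte 8: 01011010 XOR 01110000 = 00101010
byte 9: 00100011 XOR 10101100 = 10001111
byte 10: 00100010 XOR 00101110 = 00001100
byte 11: 10010110 XOR 00111000 = 10101110
byte 12: 10100111 XOR 00110011 = 10010100
byte 13: 01000000 XOR 11111000 = 10111000

10000010 00101111 00110100 10110010 10111101 10100100 01110011 01011010 00101010 10001111 00001100 10101110 10010100 10111000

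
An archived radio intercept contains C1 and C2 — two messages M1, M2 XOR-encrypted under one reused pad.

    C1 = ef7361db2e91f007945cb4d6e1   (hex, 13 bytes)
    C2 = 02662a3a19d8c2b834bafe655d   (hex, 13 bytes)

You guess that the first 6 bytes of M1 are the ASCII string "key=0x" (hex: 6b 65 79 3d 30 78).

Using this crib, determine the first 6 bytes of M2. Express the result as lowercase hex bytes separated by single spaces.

86 70 32 dc 07 31

First, C1 ⊕ C2 = (M1 ⊕ K) ⊕ (M2 ⊕ K) = M1 ⊕ M2, so the key drops out. Then M2 = (M1 ⊕ M2) ⊕ M1 over the first 6 bytes.
byte 0: (ef XOR 02) XOR 6b = ed XOR 6b = 86
byte 1: (73 XOR 66) XOR 65 = 15 XOR 65 = 70
byte 2: (61 XOR 2a) XOR 79 = 4b XOR 79 = 32
byte 3: (db XOR 3a) XOR 3d = e1 XOR 3d = dc
byte 4: (2e XOR 19) XOR 30 = 37 XOR 30 = 07
byte 5: (91 XOR d8) XOR 78 = 49 XOR 78 = 31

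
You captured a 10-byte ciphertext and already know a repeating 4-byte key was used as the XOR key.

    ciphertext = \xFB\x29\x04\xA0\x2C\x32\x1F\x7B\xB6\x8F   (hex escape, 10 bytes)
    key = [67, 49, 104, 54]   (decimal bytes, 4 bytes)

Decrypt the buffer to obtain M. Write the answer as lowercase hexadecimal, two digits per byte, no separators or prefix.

b8186c966f03774df5be

The 4-byte key repeats, so the effective keystream is 43 31 68 36 43 31 68 36 43 31.
byte 0: 11111011 xor 01000011 = 10111000
byte 1: 00101001 xor 00110001 = 00011000
byte 2: 00000100 xor 01101000 = 01101100
byte 3: 10100000 xor 00110110 = 10010110
byte 4: 00101100 xor 01000011 = 01101111
byte 5: 00110010 xor 00110001 = 00000011
byte 6: 00011111 xor 01101000 = 01110111
byte 7: 01111011 xor 00110110 = 01001101
byte 8: 10110110 xor 01000011 = 11110101
byte 9: 10001111 xor 00110001 = 10111110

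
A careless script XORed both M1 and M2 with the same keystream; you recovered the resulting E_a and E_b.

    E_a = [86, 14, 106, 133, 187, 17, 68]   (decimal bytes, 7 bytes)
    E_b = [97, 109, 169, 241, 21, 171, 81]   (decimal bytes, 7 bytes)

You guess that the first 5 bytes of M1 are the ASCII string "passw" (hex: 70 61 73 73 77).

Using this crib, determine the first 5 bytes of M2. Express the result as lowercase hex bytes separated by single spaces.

First, E_a ⊕ E_b = (M1 ⊕ K) ⊕ (M2 ⊕ K) = M1 ⊕ M2, so the key drops out. Then M2 = (M1 ⊕ M2) ⊕ M1 over the first 5 bytes.
byte 0: (56 XOR 61) XOR 70 = 37 XOR 70 = 47
byte 1: (0e XOR 6d) XOR 61 = 63 XOR 61 = 02
byte 2: (6a XOR a9) XOR 73 = c3 XOR 73 = b0
byte 3: (85 XOR f1) XOR 73 = 74 XOR 73 = 07
byte 4: (bb XOR 15) XOR 77 = ae XOR 77 = d9

47 02 b0 07 d9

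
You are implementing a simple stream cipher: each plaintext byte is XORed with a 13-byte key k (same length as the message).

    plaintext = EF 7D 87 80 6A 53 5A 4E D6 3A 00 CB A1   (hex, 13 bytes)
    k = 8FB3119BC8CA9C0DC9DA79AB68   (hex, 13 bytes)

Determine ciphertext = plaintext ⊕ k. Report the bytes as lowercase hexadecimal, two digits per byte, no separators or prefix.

60ce961ba299c6431fe07960c9

XOR is its own inverse, so applying the key byte-wise gives the result directly.
ef ⊕ 8f = 60
7d ⊕ b3 = ce
87 ⊕ 11 = 96
80 ⊕ 9b = 1b
6a ⊕ c8 = a2
53 ⊕ ca = 99
5a ⊕ 9c = c6
4e ⊕ 0d = 43
d6 ⊕ c9 = 1f
3a ⊕ da = e0
00 ⊕ 79 = 79
cb ⊕ ab = 60
a1 ⊕ 68 = c9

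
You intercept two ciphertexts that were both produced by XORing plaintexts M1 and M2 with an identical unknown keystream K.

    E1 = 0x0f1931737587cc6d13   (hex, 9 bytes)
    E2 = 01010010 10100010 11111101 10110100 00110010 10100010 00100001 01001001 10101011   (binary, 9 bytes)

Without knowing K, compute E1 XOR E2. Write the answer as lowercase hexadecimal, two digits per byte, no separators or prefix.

5dbbccc74725ed24b8

E1 ⊕ E2 = (M1 ⊕ K) ⊕ (M2 ⊕ K) = M1 ⊕ M2 — the shared key cancels under XOR.
00001111 ^ 01010010 = 01011101
00011001 ^ 10100010 = 10111011
00110001 ^ 11111101 = 11001100
01110011 ^ 10110100 = 11000111
01110101 ^ 00110010 = 01000111
10000111 ^ 10100010 = 00100101
11001100 ^ 00100001 = 11101101
01101101 ^ 01001001 = 00100100
00010011 ^ 10101011 = 10111000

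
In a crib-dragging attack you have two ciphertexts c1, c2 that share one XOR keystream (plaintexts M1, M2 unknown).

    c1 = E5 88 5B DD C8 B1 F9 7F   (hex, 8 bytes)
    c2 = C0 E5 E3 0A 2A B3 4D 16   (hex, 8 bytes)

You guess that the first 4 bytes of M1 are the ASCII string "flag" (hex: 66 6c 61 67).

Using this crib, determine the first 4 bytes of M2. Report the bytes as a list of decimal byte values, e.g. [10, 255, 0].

First, c1 ⊕ c2 = (M1 ⊕ K) ⊕ (M2 ⊕ K) = M1 ⊕ M2, so the key drops out. Then M2 = (M1 ⊕ M2) ⊕ M1 over the first 4 bytes.
byte 0: (e5 ⊕ c0) ⊕ 66 = 25 ⊕ 66 = 43
byte 1: (88 ⊕ e5) ⊕ 6c = 6d ⊕ 6c = 01
byte 2: (5b ⊕ e3) ⊕ 61 = b8 ⊕ 61 = d9
byte 3: (dd ⊕ 0a) ⊕ 67 = d7 ⊕ 67 = b0

[67, 1, 217, 176]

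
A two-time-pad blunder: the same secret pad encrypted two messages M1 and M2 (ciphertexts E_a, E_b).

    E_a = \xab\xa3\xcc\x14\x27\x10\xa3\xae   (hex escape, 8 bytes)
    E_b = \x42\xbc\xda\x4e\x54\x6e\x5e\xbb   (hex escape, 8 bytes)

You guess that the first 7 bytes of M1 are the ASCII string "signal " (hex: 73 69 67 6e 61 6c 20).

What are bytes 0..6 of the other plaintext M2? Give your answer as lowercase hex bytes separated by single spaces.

9a 76 71 34 12 12 dd

First, E_a ⊕ E_b = (M1 ⊕ K) ⊕ (M2 ⊕ K) = M1 ⊕ M2, so the key drops out. Then M2 = (M1 ⊕ M2) ⊕ M1 over the first 7 bytes.
byte 0: (ab xor 42) xor 73 = e9 xor 73 = 9a
byte 1: (a3 xor bc) xor 69 = 1f xor 69 = 76
byte 2: (cc xor da) xor 67 = 16 xor 67 = 71
byte 3: (14 xor 4e) xor 6e = 5a xor 6e = 34
byte 4: (27 xor 54) xor 61 = 73 xor 61 = 12
byte 5: (10 xor 6e) xor 6c = 7e xor 6c = 12
byte 6: (a3 xor 5e) xor 20 = fd xor 20 = dd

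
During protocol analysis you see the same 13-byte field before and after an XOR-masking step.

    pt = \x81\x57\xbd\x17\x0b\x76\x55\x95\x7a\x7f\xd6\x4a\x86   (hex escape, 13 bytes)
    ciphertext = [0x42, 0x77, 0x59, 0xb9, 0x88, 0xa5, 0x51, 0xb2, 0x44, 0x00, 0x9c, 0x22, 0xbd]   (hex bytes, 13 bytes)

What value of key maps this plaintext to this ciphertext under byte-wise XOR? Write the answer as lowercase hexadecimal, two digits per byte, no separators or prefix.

Since ciphertext = pt ⊕ key, XORing both sides with pt gives key = pt ⊕ ciphertext.
129 ^  66 = 195
 87 ^ 119 =  32
189 ^  89 = 228
 23 ^ 185 = 174
 11 ^ 136 = 131
118 ^ 165 = 211
 85 ^  81 =   4
149 ^ 178 =  39
122 ^  68 =  62
127 ^   0 = 127
214 ^ 156 =  74
 74 ^  34 = 104
134 ^ 189 =  59

c320e4ae83d304273e7f4a683b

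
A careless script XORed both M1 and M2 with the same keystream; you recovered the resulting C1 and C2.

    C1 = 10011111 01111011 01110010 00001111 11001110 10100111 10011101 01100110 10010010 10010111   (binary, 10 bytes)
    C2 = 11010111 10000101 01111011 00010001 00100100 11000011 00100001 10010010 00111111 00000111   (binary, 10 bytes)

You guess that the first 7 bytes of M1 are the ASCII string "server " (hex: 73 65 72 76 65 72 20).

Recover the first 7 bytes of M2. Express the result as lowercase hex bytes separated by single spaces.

3b 9b 7b 68 8f 16 9c

First, C1 ⊕ C2 = (M1 ⊕ K) ⊕ (M2 ⊕ K) = M1 ⊕ M2, so the key drops out. Then M2 = (M1 ⊕ M2) ⊕ M1 over the first 7 bytes.
byte 0: (9f xor d7) xor 73 = 48 xor 73 = 3b
byte 1: (7b xor 85) xor 65 = fe xor 65 = 9b
byte 2: (72 xor 7b) xor 72 = 09 xor 72 = 7b
byte 3: (0f xor 11) xor 76 = 1e xor 76 = 68
byte 4: (ce xor 24) xor 65 = ea xor 65 = 8f
byte 5: (a7 xor c3) xor 72 = 64 xor 72 = 16
byte 6: (9d xor 21) xor 20 = bc xor 20 = 9c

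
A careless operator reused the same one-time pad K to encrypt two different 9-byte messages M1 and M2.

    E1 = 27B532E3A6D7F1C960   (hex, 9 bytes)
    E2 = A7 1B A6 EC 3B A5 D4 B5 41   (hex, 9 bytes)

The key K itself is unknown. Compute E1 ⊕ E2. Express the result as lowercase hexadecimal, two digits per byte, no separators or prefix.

80ae940f9d72257c21

E1 ⊕ E2 = (M1 ⊕ K) ⊕ (M2 ⊕ K) = M1 ⊕ M2 — the shared key cancels under XOR.
27 xor a7 = 80
b5 xor 1b = ae
32 xor a6 = 94
e3 xor ec = 0f
a6 xor 3b = 9d
d7 xor a5 = 72
f1 xor d4 = 25
c9 xor b5 = 7c
60 xor 41 = 21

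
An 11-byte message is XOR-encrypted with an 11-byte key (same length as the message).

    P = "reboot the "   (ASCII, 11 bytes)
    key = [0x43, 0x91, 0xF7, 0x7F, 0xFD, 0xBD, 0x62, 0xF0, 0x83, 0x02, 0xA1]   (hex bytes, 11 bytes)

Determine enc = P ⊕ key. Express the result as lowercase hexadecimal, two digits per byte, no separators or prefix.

72 ^ 43 = 31
65 ^ 91 = f4
62 ^ f7 = 95
6f ^ 7f = 10
6f ^ fd = 92
74 ^ bd = c9
20 ^ 62 = 42
74 ^ f0 = 84
68 ^ 83 = eb
65 ^ 02 = 67
20 ^ a1 = 81

31f4951092c94284eb6781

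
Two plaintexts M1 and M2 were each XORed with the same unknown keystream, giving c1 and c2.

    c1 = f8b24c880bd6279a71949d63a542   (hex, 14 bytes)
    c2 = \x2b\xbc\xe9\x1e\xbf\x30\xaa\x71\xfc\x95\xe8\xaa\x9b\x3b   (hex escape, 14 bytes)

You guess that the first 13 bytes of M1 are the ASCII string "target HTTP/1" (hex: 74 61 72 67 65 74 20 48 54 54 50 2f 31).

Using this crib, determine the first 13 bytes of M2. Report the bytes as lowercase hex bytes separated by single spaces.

First, c1 ⊕ c2 = (M1 ⊕ K) ⊕ (M2 ⊕ K) = M1 ⊕ M2, so the key drops out. Then M2 = (M1 ⊕ M2) ⊕ M1 over the first 13 bytes.
byte 0: (f8 ⊕ 2b) ⊕ 74 = d3 ⊕ 74 = a7
byte 1: (b2 ⊕ bc) ⊕ 61 = 0e ⊕ 61 = 6f
byte 2: (4c ⊕ e9) ⊕ 72 = a5 ⊕ 72 = d7
byte 3: (88 ⊕ 1e) ⊕ 67 = 96 ⊕ 67 = f1
byte 4: (0b ⊕ bf) ⊕ 65 = b4 ⊕ 65 = d1
byte 5: (d6 ⊕ 30) ⊕ 74 = e6 ⊕ 74 = 92
byte 6: (27 ⊕ aa) ⊕ 20 = 8d ⊕ 20 = ad
byte 7: (9a ⊕ 71) ⊕ 48 = eb ⊕ 48 = a3
byte 8: (71 ⊕ fc) ⊕ 54 = 8d ⊕ 54 = d9
byte 9: (94 ⊕ 95) ⊕ 54 = 01 ⊕ 54 = 55
byte 10: (9d ⊕ e8) ⊕ 50 = 75 ⊕ 50 = 25
byte 11: (63 ⊕ aa) ⊕ 2f = c9 ⊕ 2f = e6
byte 12: (a5 ⊕ 9b) ⊕ 31 = 3e ⊕ 31 = 0f

a7 6f d7 f1 d1 92 ad a3 d9 55 25 e6 0f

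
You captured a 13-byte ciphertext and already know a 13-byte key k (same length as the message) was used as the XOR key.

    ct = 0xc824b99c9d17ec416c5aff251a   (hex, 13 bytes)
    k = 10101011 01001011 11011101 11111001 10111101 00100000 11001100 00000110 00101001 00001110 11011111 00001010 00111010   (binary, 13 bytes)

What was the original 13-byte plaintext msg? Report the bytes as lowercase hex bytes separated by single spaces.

XOR is its own inverse, so applying the key byte-wise gives the result directly.
c8 ⊕ ab = 63
24 ⊕ 4b = 6f
b9 ⊕ dd = 64
9c ⊕ f9 = 65
9d ⊕ bd = 20
17 ⊕ 20 = 37
ec ⊕ cc = 20
41 ⊕ 06 = 47
6c ⊕ 29 = 45
5a ⊕ 0e = 54
ff ⊕ df = 20
25 ⊕ 0a = 2f
1a ⊕ 3a = 20

63 6f 64 65 20 37 20 47 45 54 20 2f 20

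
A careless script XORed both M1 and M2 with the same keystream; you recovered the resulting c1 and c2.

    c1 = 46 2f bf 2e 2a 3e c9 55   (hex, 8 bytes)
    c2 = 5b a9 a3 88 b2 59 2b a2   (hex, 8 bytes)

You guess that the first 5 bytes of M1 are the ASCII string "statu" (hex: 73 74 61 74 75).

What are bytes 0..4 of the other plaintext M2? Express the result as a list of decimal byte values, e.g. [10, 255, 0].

First, c1 ⊕ c2 = (M1 ⊕ K) ⊕ (M2 ⊕ K) = M1 ⊕ M2, so the key drops out. Then M2 = (M1 ⊕ M2) ⊕ M1 over the first 5 bytes.
byte 0: (46 XOR 5b) XOR 73 = 1d XOR 73 = 6e
byte 1: (2f XOR a9) XOR 74 = 86 XOR 74 = f2
byte 2: (bf XOR a3) XOR 61 = 1c XOR 61 = 7d
byte 3: (2e XOR 88) XOR 74 = a6 XOR 74 = d2
byte 4: (2a XOR b2) XOR 75 = 98 XOR 75 = ed

[110, 242, 125, 210, 237]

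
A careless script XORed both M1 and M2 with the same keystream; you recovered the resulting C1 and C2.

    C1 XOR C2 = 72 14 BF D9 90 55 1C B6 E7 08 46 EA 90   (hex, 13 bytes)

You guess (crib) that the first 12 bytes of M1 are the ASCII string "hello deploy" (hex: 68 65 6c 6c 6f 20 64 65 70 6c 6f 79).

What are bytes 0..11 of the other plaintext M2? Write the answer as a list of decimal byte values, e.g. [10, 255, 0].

[26, 113, 211, 181, 255, 117, 120, 211, 151, 100, 41, 147]

Since C1 ⊕ C2 = M1 ⊕ M2, XORing with the guessed M1 bytes yields the corresponding M2 bytes: M2 = (C1 ⊕ C2) ⊕ M1.
72 XOR 68 = 1a
14 XOR 65 = 71
bf XOR 6c = d3
d9 XOR 6c = b5
90 XOR 6f = ff
55 XOR 20 = 75
1c XOR 64 = 78
b6 XOR 65 = d3
e7 XOR 70 = 97
08 XOR 6c = 64
46 XOR 6f = 29
ea XOR 79 = 93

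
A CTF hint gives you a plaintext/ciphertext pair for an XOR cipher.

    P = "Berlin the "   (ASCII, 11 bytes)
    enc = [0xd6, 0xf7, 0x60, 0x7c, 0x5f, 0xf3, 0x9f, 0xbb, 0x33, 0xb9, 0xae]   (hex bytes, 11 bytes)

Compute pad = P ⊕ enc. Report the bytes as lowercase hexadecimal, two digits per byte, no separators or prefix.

Since enc = P ⊕ pad, XORing both sides with P gives pad = P ⊕ enc.
42 ⊕ d6 = 94
65 ⊕ f7 = 92
72 ⊕ 60 = 12
6c ⊕ 7c = 10
69 ⊕ 5f = 36
6e ⊕ f3 = 9d
20 ⊕ 9f = bf
74 ⊕ bb = cf
68 ⊕ 33 = 5b
65 ⊕ b9 = dc
20 ⊕ ae = 8e

94921210369dbfcf5bdc8e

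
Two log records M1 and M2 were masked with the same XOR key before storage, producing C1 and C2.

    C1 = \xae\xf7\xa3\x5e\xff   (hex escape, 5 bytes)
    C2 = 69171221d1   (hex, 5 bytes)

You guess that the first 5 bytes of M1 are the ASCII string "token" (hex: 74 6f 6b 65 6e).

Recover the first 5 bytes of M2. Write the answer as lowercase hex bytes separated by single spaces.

b3 8f da 1a 40

First, C1 ⊕ C2 = (M1 ⊕ K) ⊕ (M2 ⊕ K) = M1 ⊕ M2, so the key drops out. Then M2 = (M1 ⊕ M2) ⊕ M1 over the first 5 bytes.
byte 0: (ae ⊕ 69) ⊕ 74 = c7 ⊕ 74 = b3
byte 1: (f7 ⊕ 17) ⊕ 6f = e0 ⊕ 6f = 8f
byte 2: (a3 ⊕ 12) ⊕ 6b = b1 ⊕ 6b = da
byte 3: (5e ⊕ 21) ⊕ 65 = 7f ⊕ 65 = 1a
byte 4: (ff ⊕ d1) ⊕ 6e = 2e ⊕ 6e = 40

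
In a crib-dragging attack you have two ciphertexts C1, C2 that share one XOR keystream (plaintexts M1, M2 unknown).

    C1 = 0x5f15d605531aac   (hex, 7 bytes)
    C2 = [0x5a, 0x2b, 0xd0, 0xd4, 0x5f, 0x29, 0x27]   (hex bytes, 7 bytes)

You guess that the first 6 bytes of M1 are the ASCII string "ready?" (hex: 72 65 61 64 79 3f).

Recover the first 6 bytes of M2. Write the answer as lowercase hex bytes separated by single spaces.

77 5b 67 b5 75 0c

First, C1 ⊕ C2 = (M1 ⊕ K) ⊕ (M2 ⊕ K) = M1 ⊕ M2, so the key drops out. Then M2 = (M1 ⊕ M2) ⊕ M1 over the first 6 bytes.
byte 0: (5f XOR 5a) XOR 72 = 05 XOR 72 = 77
byte 1: (15 XOR 2b) XOR 65 = 3e XOR 65 = 5b
byte 2: (d6 XOR d0) XOR 61 = 06 XOR 61 = 67
byte 3: (05 XOR d4) XOR 64 = d1 XOR 64 = b5
byte 4: (53 XOR 5f) XOR 79 = 0c XOR 79 = 75
byte 5: (1a XOR 29) XOR 3f = 33 XOR 3f = 0c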